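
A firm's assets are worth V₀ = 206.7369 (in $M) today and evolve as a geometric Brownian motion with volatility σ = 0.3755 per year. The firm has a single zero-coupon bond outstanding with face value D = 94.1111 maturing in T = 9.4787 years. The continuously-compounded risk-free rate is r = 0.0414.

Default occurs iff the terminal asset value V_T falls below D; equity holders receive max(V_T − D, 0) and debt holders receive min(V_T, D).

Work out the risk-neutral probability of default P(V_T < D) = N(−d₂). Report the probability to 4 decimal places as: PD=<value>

Apply the equity-as-call identities (strike 94.1111, horizon 9.4787 years):
d₁ = [ln(V₀/D) + (r + σ²/2)T] / (σ√T)
   = [ln(206.7369/94.1111) + (0.0414 + 0.5·0.3755²)·9.4787] / (0.3755·√9.4787)
   = [0.786971 + 1.060668] / 1.156071 = 1.598206
d₂ = d₁ − σ√T = 1.598206 − 1.156071 = 0.442135
risk-neutral PD = N(−d₂) = N(-0.442135) = 0.329196

PD=0.3292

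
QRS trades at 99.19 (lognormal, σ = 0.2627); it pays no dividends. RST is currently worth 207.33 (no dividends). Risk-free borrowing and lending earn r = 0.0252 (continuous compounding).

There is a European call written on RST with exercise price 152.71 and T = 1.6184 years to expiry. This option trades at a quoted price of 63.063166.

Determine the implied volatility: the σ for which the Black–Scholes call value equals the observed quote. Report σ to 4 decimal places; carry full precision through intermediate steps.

At σ = 0.2157 the Black–Scholes value reproduces the quote:
σ√T = 0.2157·√1.6184 = 0.274406
d₁ = (ln(S/K) + (r+σ²/2)T) / (σ√T) = (ln(207.33/152.71) + (0.0252+0.2157²/2)·1.6184) / 0.274406 = (0.305771 + 0.078433) / 0.274406 = 1.400131
d₂ = d₁ − σ√T = 1.400131 − 0.274406 = 1.125726
e^{−rT} = 0.960037
N(d₁) = 0.919263,  N(d₂) = 0.869859
V = S·N(d₁) − K·e^{−rT}·N(d₂) = 190.590795 − 127.527629 = 63.063166 (the quoted price), and the Black–Scholes price is strictly increasing in σ, so σ is unique

sigma = 0.2157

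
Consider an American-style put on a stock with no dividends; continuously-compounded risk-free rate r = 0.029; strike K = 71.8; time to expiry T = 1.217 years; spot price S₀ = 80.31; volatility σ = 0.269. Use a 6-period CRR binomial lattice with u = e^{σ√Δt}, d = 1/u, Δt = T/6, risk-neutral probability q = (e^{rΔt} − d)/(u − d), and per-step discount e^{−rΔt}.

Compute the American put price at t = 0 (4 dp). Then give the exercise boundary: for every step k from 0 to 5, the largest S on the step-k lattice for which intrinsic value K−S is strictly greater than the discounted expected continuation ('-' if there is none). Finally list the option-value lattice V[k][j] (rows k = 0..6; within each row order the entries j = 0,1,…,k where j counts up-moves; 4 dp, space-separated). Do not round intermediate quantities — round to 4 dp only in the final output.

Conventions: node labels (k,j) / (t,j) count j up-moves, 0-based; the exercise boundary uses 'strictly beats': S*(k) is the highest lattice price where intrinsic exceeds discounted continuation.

price = 4.7912
boundary = - - - - 49.4665 55.8375
tree:
4.7912
7.4507 2.1248
11.2233 3.6760 0.5614
16.2412 6.2183 1.1162 0.0000
22.3335 10.1959 2.2191 0.0000 0.0000
27.9776 15.9625 4.4118 0.0000 0.0000 0.0000
32.9776 22.3335 8.7710 0.0000 0.0000 0.0000 0.0000

Δt=0.20283, u=1.12879, d=0.88590, q=0.49404, disc=e^(-rΔt)=0.99414
k=6 terminal: V=max(K-S,0) → 32.9776 22.3335 8.7710 0.0000 0.0000 0.0000 0.0000
k=5: j=0 S=43.8224 intr=27.9776 cont=27.5565 V=27.9776[EX]; j=1 S=55.8375 intr=15.9625 cont=15.5414 V=15.9625[EX]; j=2 S=71.1467 intr=0.6533 cont=4.4118 V=4.4118[hold]; j=3 S=90.6534 intr=0.0000 cont=0.0000 V=0.0000[hold]; j=4 S=115.5084 intr=0.0000 cont=0.0000 V=0.0000[hold]; j=5 S=147.1779 intr=0.0000 cont=0.0000 V=0.0000[hold]  S*(5)=55.8375
k=4: j=0 S=49.4665 intr=22.3335 cont=21.9124 V=22.3335[EX]; j=1 S=63.0290 intr=8.7710 cont=10.1959 V=10.1959[hold]; j=2 S=80.3100 intr=0.0000 cont=2.2191 V=2.2191[hold]; j=3 S=102.3290 intr=0.0000 cont=0.0000 V=0.0000[hold]; j=4 S=130.3851 intr=0.0000 cont=0.0000 V=0.0000[hold]  S*(4)=49.4665
k=3: j=0 S=55.8375 intr=15.9625 cont=16.2412 V=16.2412[hold]; j=1 S=71.1467 intr=0.6533 cont=6.2183 V=6.2183[hold]; j=2 S=90.6534 intr=0.0000 cont=1.1162 V=1.1162[hold]; j=3 S=115.5084 intr=0.0000 cont=0.0000 V=0.0000[hold]  S*(3)=-
k=2: j=0 S=63.0290 intr=8.7710 cont=11.2233 V=11.2233[hold]; j=1 S=80.3100 intr=0.0000 cont=3.6760 V=3.6760[hold]; j=2 S=102.3290 intr=0.0000 cont=0.5614 V=0.5614[hold]  S*(2)=-
k=1: j=0 S=71.1467 intr=0.6533 cont=7.4507 V=7.4507[hold]; j=1 S=90.6534 intr=0.0000 cont=2.1248 V=2.1248[hold]  S*(1)=-
k=0: j=0 S=80.3100 intr=0.0000 cont=4.7912 V=4.7912[hold]  S*(0)=-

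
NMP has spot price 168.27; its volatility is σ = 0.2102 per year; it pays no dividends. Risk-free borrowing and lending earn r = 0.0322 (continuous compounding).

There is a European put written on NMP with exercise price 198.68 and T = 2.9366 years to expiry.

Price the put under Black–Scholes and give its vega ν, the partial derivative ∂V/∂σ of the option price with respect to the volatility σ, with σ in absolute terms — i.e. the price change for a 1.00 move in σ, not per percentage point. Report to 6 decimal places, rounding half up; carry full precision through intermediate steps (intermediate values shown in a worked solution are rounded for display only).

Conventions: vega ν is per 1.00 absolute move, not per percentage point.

σ√T = 0.2102·√2.9366 = 0.360209
d₁ = (ln(S/K) + (r+σ²/2)T) / (σ√T) = (ln(168.27/198.68) + (0.0322+0.2102²/2)·2.9366) / 0.360209 = (-0.166126 + 0.159434) / 0.360209 = -0.018577
d₂ = d₁ − σ√T = -0.018577 − 0.360209 = -0.378787
e^{−rT} = 0.909774
N(−d₁) = 0.507411,  N(−d₂) = 0.647577
Put price V = K·e^{−rT}·N(−d₂) − S·N(−d₁) = 117.052109 − 85.382021 = 31.670088
φ(d₁) = (1/√(2π))·e^{−d₁²/2} = 0.398873
ν = S·φ(d₁)·√T = 115.017578

price = 31.670088
ν = 115.017578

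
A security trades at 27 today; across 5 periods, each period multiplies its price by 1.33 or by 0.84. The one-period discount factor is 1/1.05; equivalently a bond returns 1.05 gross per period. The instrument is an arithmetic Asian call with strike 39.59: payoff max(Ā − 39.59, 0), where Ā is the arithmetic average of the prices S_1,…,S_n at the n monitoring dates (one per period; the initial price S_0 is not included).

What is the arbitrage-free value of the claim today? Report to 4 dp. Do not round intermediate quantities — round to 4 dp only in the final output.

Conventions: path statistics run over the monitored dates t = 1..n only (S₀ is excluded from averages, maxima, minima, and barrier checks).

price = 1.5090

Set p* = 0.4286 (from d < R < u); the path-dependent value is the discounted p*-expectation over all price paths.
Enumerate all 2^5 = 32 price paths (U = up ×1.33, D = down ×0.84); each path with k up-moves has probability p*^k·(1−p*)^(5−k).
DDDDD: Ā=16.4937, payoff=0.0000, prob=0.060927
UDDDD: Ā=26.1150, payoff=0.0000, prob=0.045695
DUDDD: Ā=23.4690, payoff=0.0000, prob=0.045695
UUDDD: Ā=37.1593, payoff=0.0000, prob=0.034271
DDUDD: Ā=21.2464, payoff=0.0000, prob=0.045695
UDUDD: Ā=33.6401, payoff=0.0000, prob=0.034271
DUUDD: Ā=30.9941, payoff=0.0000, prob=0.034271
UUUDD: Ā=49.0740, payoff=9.4840, prob=0.025704
DDDUD: Ā=19.3794, payoff=0.0000, prob=0.045695
UDDUD: Ā=30.6840, payoff=0.0000, prob=0.034271
DUDUD: Ā=28.0380, payoff=0.0000, prob=0.034271
UUDUD: Ā=44.3935, payoff=4.8035, prob=0.025704
DDUUD: Ā=25.8153, payoff=0.0000, prob=0.034271
UDUUD: Ā=40.8743, payoff=1.2843, prob=0.025704
DUUUD: Ā=38.2283, payoff=0.0000, prob=0.025704
UUUUD: Ā=60.5281, payoff=20.9381, prob=0.019278
DDDDU: Ā=17.8111, payoff=0.0000, prob=0.045695
UDDDU: Ā=28.2008, payoff=0.0000, prob=0.034271
DUDDU: Ā=25.5548, payoff=0.0000, prob=0.034271
UUDDU: Ā=40.4618, payoff=0.8718, prob=0.025704
DDUDU: Ā=23.3322, payoff=0.0000, prob=0.034271
UDUDU: Ā=36.9427, payoff=0.0000, prob=0.025704
DUUDU: Ā=34.2967, payoff=0.0000, prob=0.025704
UUUDU: Ā=54.3030, payoff=14.7130, prob=0.019278
DDDUU: Ā=21.4652, payoff=0.0000, prob=0.034271
UDDUU: Ā=33.9865, payoff=0.0000, prob=0.025704
DUDUU: Ā=31.3405, payoff=0.0000, prob=0.025704
UUDUU: Ā=49.6225, payoff=10.0325, prob=0.019278
DDUUU: Ā=29.1179, payoff=0.0000, prob=0.025704
UDUUU: Ā=46.1033, payoff=6.5133, prob=0.019278
DUUUU: Ā=43.4573, payoff=3.8673, prob=0.019278
UUUUU: Ā=68.8075, payoff=29.2175, prob=0.014458
Price = Σ prob·payoff / R^5 = 1.925883 / 1.276282 = 1.5090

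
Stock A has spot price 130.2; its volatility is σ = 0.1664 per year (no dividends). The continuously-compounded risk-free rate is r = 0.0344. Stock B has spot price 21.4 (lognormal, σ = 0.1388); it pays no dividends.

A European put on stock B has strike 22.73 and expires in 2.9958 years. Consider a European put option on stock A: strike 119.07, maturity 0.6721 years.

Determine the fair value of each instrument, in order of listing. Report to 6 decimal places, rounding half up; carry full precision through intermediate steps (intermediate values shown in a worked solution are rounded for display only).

[stock B put K=22.73]
σ√T = 0.1388·√2.9958 = 0.240240
d₁ = (ln(S/K) + (r+σ²/2)T) / (σ√T) = (ln(21.4/22.73) + (0.0344+0.1388²/2)·2.9958) / 0.240240 = (-0.060295 + 0.131913) / 0.240240 = 0.298112
d₂ = d₁ − σ√T = 0.298112 − 0.240240 = 0.057872
e^{−rT} = 0.902077
N(−d₁) = 0.382809,  N(−d₂) = 0.476925
price = K·e^{−rT}·N(−d₂) − S·N(−d₁) = 9.778978 − 8.192110 = 1.586869
[stock A put K=119.07]
σ√T = 0.1664·√0.6721 = 0.136418
d₁ = (ln(S/K) + (r+σ²/2)T) / (σ√T) = (ln(130.2/119.07) + (0.0344+0.1664²/2)·0.6721) / 0.136418 = (0.089360 + 0.032425) / 0.136418 = 0.892739
d₂ = d₁ − σ√T = 0.892739 − 0.136418 = 0.756322
e^{−rT} = 0.977145
N(−d₁) = 0.185998,  N(−d₂) = 0.224728
price = K·e^{−rT}·N(−d₂) − S·N(−d₁) = 26.146825 − 24.216998 = 1.929827

price(stock B put K=22.73) = 1.586869
price(stock A put K=119.07) = 1.929827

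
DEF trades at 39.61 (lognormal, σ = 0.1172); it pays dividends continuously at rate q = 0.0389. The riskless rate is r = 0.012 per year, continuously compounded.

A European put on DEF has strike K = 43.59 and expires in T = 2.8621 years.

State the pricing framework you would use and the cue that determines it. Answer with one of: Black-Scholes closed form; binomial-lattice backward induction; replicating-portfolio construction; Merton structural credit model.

framework: Black-Scholes closed form

Key observation: a European-exercise option on DEF struck at 43.59 — a GBM underlying with constant parameters — admits an analytic price: the data contain no early exercise, no discrete tree, no debt structure.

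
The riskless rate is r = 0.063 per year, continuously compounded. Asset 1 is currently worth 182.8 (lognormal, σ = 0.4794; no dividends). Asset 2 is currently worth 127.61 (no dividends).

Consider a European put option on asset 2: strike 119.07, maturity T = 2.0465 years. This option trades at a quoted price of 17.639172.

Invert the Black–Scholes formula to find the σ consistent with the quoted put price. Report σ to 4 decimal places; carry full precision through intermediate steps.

sigma = 0.4243

At σ = 0.4243 the Black–Scholes value reproduces the quote:
σ√T = 0.4243·√2.0465 = 0.606986
d₁ = (ln(S/K) + (r+σ²/2)T) / (σ√T) = (ln(127.61/119.07) + (0.063+0.4243²/2)·2.0465) / 0.606986 = (0.069267 + 0.313146) / 0.606986 = 0.630019
d₂ = d₁ − σ√T = 0.630019 − 0.606986 = 0.023033
e^{−rT} = 0.879036
N(−d₁) = 0.264341,  N(−d₂) = 0.490812
V = K·e^{−rT}·N(−d₂) − S·N(−d₁) = 51.371739 − 33.732567 = 17.639172 (the observed quote) — the price is monotone increasing in volatility, hence this σ is the only solution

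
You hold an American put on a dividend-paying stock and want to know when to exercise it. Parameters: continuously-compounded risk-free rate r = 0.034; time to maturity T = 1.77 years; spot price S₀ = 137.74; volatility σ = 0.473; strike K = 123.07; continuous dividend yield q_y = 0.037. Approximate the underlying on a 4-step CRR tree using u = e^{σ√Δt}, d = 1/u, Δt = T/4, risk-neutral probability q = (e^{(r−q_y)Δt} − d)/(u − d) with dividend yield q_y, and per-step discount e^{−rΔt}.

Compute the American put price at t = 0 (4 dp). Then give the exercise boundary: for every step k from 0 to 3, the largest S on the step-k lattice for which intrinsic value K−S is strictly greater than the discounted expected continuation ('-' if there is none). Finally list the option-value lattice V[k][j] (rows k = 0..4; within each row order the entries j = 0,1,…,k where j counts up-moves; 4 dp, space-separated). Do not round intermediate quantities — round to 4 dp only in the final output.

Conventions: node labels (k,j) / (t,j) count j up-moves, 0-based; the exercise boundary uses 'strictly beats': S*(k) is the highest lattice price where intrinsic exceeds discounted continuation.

params: Δt=0.44250 u=1.36977 d=0.73005 q=0.41991 e^(-rΔt)=0.98507
t_4 payoffs: 83.9436 49.6584 0.0000 0.0000 0.0000
t_3: node(3,0) S=53.5941 payoff=69.4759 vs cont=68.5085 → 69.4759 [stop]  node(3,1) S=100.5570 payoff=22.5130 vs cont=28.3763 → 28.3763 [wait]  node(3,2) S=188.6721 payoff=0.0000 vs cont=0.0000 → 0.0000 [wait]  node(3,3) S=353.9997 payoff=0.0000 vs cont=0.0000 → 0.0000 [wait]  ⇒ S*(3)=53.5941
t_2: node(2,0) S=73.4116 payoff=49.6584 vs cont=51.4381 → 51.4381 [wait]  node(2,1) S=137.7400 payoff=0.0000 vs cont=16.2150 → 16.2150 [wait]  node(2,2) S=258.4374 payoff=0.0000 vs cont=0.0000 → 0.0000 [wait]  ⇒ S*(2)=-
t_1: node(1,0) S=100.5570 payoff=22.5130 vs cont=36.1004 → 36.1004 [wait]  node(1,1) S=188.6721 payoff=0.0000 vs cont=9.2658 → 9.2658 [wait]  ⇒ S*(1)=-
t_0: node(0,0) S=137.7400 payoff=0.0000 vs cont=24.4615 → 24.4615 [wait]  ⇒ S*(0)=-

price = 24.4615
boundary = - - - 53.5941
tree:
24.4615
36.1004 9.2658
51.4381 16.2150 0.0000
69.4759 28.3763 0.0000 0.0000
83.9436 49.6584 0.0000 0.0000 0.0000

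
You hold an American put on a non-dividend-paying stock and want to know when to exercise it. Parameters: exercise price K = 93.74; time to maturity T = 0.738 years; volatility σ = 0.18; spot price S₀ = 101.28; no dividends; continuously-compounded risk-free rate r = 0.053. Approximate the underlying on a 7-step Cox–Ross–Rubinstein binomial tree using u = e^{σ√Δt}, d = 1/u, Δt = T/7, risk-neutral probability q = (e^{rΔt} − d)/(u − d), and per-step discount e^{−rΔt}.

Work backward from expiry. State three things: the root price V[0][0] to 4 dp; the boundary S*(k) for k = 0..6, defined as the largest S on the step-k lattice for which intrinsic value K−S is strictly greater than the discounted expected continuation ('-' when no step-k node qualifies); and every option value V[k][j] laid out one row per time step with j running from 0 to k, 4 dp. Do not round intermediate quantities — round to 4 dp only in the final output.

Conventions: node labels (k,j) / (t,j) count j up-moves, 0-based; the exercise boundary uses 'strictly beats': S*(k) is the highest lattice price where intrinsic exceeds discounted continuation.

price = 2.0204
boundary = - - - - 80.1666 84.9916 80.1666
tree:
2.0204
3.4330 0.8054
5.6600 1.5202 0.1884
8.9826 2.8118 0.4059 0.0000
13.5734 5.0594 0.8745 0.0000 0.0000
18.1245 8.7484 1.8843 0.0000 0.0000 0.0000
22.4172 13.5734 4.0601 0.0000 0.0000 0.0000 0.0000
26.4663 18.1245 8.7484 0.0000 0.0000 0.0000 0.0000 0.0000

Δt=0.10543, u=1.06019, d=0.94323, q=0.53330, disc=e^(-rΔt)=0.99443
k=7 terminal: V=max(K-S,0) → 26.4663 18.1245 8.7484 0.0000 0.0000 0.0000 0.0000 0.0000
k=6: j=0 S=71.3228 intr=22.4172 cont=21.8949 V=22.4172[EX]; j=1 S=80.1666 intr=13.5734 cont=13.0511 V=13.5734[EX]; j=2 S=90.1070 intr=3.6330 cont=4.0601 V=4.0601[hold]; j=3 S=101.2800 intr=0.0000 cont=0.0000 V=0.0000[hold]; j=4 S=113.8384 intr=0.0000 cont=0.0000 V=0.0000[hold]; j=5 S=127.9541 intr=0.0000 cont=0.0000 V=0.0000[hold]; j=6 S=143.8200 intr=0.0000 cont=0.0000 V=0.0000[hold]  S*(6)=80.1666
k=5: j=0 S=75.6155 intr=18.1245 cont=17.6022 V=18.1245[EX]; j=1 S=84.9916 intr=8.7484 cont=8.4526 V=8.7484[EX]; j=2 S=95.5303 intr=0.0000 cont=1.8843 V=1.8843[hold]; j=3 S=107.3758 intr=0.0000 cont=0.0000 V=0.0000[hold]; j=4 S=120.6901 intr=0.0000 cont=0.0000 V=0.0000[hold]; j=5 S=135.6553 intr=0.0000 cont=0.0000 V=0.0000[hold]  S*(5)=84.9916
k=4: j=0 S=80.1666 intr=13.5734 cont=13.0511 V=13.5734[EX]; j=1 S=90.1070 intr=3.6330 cont=5.0594 V=5.0594[hold]; j=2 S=101.2800 intr=0.0000 cont=0.8745 V=0.8745[hold]; j=3 S=113.8384 intr=0.0000 cont=0.0000 V=0.0000[hold]; j=4 S=127.9541 intr=0.0000 cont=0.0000 V=0.0000[hold]  S*(4)=80.1666
k=3: j=0 S=84.9916 intr=8.7484 cont=8.9826 V=8.9826[hold]; j=1 S=95.5303 intr=0.0000 cont=2.8118 V=2.8118[hold]; j=2 S=107.3758 intr=0.0000 cont=0.4059 V=0.4059[hold]; j=3 S=120.6901 intr=0.0000 cont=0.0000 V=0.0000[hold]  S*(3)=-
k=2: j=0 S=90.1070 intr=3.6330 cont=5.6600 V=5.6600[hold]; j=1 S=101.2800 intr=0.0000 cont=1.5202 V=1.5202[hold]; j=2 S=113.8384 intr=0.0000 cont=0.1884 V=0.1884[hold]  S*(2)=-
k=1: j=0 S=95.5303 intr=0.0000 cont=3.4330 V=3.4330[hold]; j=1 S=107.3758 intr=0.0000 cont=0.8054 V=0.8054[hold]  S*(1)=-
k=0: j=0 S=101.2800 intr=0.0000 cont=2.0204 V=2.0204[hold]  S*(0)=-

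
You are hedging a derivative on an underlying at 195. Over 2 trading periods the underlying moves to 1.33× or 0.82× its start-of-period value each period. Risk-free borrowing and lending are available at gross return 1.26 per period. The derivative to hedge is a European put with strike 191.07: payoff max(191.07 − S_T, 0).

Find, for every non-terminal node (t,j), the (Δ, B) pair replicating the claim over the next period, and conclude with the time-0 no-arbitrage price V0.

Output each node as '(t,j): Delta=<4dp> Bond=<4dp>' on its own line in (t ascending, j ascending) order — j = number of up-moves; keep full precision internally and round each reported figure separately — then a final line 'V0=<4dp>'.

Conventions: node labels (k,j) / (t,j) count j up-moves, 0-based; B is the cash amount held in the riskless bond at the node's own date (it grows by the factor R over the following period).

(0,0): Delta=-0.0657 Bond=13.5167
(1,0): Delta=-0.7352 Bond=124.0837
(1,1): Delta=0.0000 Bond=0.0000
V0=0.7114

Under the risk-neutral measure, an up-move has probability p* = (R−d)/(u−d) = 0.8627 and values discount at R = 1.26.
Payoffs at expiry: V(2,0)=59.9520, V(2,1)=0.0000, V(2,2)=0.0000
(1,0): S=159.9000. Δ = (V_up−V_dn)/(S_up−S_dn) = (0.0000−59.9520)/(212.6670−131.1180) = -0.7352. V = [p*·0.0000 + (1−p*)·59.9520]/1.26 = 6.5307. B = V − Δ·S = 124.0837.
(1,1): S=259.3500. Δ = (V_up−V_dn)/(S_up−S_dn) = (0.0000−0.0000)/(344.9355−212.6670) = 0.0000. V = [p*·0.0000 + (1−p*)·0.0000]/1.26 = 0.0000. B = V − Δ·S = 0.0000.
(0,0): S=195.0000. Δ = (V_up−V_dn)/(S_up−S_dn) = (0.0000−6.5307)/(259.3500−159.9000) = -0.0657. V = [p*·0.0000 + (1−p*)·6.5307]/1.26 = 0.7114. B = V − Δ·S = 13.5167.
Check: Δ(0,0)·S0 + B(0,0) = 0.7114 = V0.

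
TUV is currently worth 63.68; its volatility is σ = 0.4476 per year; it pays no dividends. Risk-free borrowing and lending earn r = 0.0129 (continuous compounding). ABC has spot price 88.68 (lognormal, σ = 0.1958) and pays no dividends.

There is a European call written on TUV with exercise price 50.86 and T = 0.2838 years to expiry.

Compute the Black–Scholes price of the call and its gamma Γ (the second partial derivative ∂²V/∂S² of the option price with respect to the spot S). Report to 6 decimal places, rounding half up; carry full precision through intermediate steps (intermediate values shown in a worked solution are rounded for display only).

σ√T = 0.4476·√0.2838 = 0.238449
d₁ = (ln(S/K) + (r+σ²/2)T) / (σ√T) = (ln(63.68/50.86) + (0.0129+0.4476²/2)·0.2838) / 0.238449 = (0.224794 + 0.032090) / 0.238449 = 1.077310
d₂ = d₁ − σ√T = 1.077310 − 0.238449 = 0.838860
e^{−rT} = 0.996346
N(d₁) = 0.859329,  N(d₂) = 0.799226
Call price V = S·N(d₁) − K·e^{−rT}·N(d₂) = 54.722072 − 40.500097 = 14.221975
φ(d₁) = (1/√(2π))·e^{−d₁²/2} = 0.223301
Γ = φ(d₁) / (S·σ·√T) = 0.014706

price = 14.221975
Γ = 0.014706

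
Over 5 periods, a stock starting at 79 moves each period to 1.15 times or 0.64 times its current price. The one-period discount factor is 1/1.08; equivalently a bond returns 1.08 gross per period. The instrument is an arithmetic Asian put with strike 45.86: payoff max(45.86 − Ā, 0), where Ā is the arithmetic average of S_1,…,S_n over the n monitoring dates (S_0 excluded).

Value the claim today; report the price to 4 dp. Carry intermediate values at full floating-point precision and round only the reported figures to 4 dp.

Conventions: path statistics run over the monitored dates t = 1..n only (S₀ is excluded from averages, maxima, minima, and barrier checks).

Risk-neutral up-probability p* = (R−d)/(u−d) = (1.08−0.64)/(1.15−0.64) = 0.8627; the claim prices as the p*-weighted sum of path payoffs discounted by R^5.
Enumerate all 2^5 = 32 price paths (U = up ×1.15, D = down ×0.64); each path with k up-moves has probability p*^k·(1−p*)^(5−k).
DDDDD: Ā=25.0729, payoff=20.7871, prob=0.000049
UDDDD: Ā=45.0528, payoff=0.8072, prob=0.000306
DUDDD: Ā=36.9948, payoff=8.8652, prob=0.000306
UUDDD: Ā=66.4750, payoff=0.0000, prob=0.001925
DDUDD: Ā=31.8377, payoff=14.0223, prob=0.000306
UDUDD: Ā=57.2083, payoff=0.0000, prob=0.001925
DUUDD: Ā=49.1503, payoff=0.0000, prob=0.001925
UUUDD: Ā=88.3170, payoff=0.0000, prob=0.012098
DDDUD: Ā=28.5371, payoff=17.3229, prob=0.000306
UDDUD: Ā=51.2777, payoff=0.0000, prob=0.001925
DUDUD: Ā=43.2197, payoff=2.6403, prob=0.001925
UUDUD: Ā=77.6603, payoff=0.0000, prob=0.012098
DDUUD: Ā=38.0625, payoff=7.7975, prob=0.001925
UDUUD: Ā=68.3936, payoff=0.0000, prob=0.012098
DUUUD: Ā=60.3356, payoff=0.0000, prob=0.012098
UUUUD: Ā=108.4156, payoff=0.0000, prob=0.076043
DDDDU: Ā=26.4248, payoff=19.4352, prob=0.000306
UDDDU: Ā=47.4820, payoff=0.0000, prob=0.001925
DUDDU: Ā=39.4240, payoff=6.4360, prob=0.001925
UUDDU: Ā=70.8400, payoff=0.0000, prob=0.012098
DDUDU: Ā=34.2669, payoff=11.5931, prob=0.001925
UDUDU: Ā=61.5733, payoff=0.0000, prob=0.012098
DUUDU: Ā=53.5153, payoff=0.0000, prob=0.012098
UUUDU: Ā=96.1604, payoff=0.0000, prob=0.076043
DDDUU: Ā=30.9663, payoff=14.8937, prob=0.001925
UDDUU: Ā=55.6426, payoff=0.0000, prob=0.012098
DUDUU: Ā=47.5846, payoff=0.0000, prob=0.012098
UUDUU: Ā=85.5037, payoff=0.0000, prob=0.076043
DDUUU: Ā=42.4275, payoff=3.4325, prob=0.012098
UDUUU: Ā=76.2370, payoff=0.0000, prob=0.076043
DUUUU: Ā=68.1790, payoff=0.0000, prob=0.076043
UUUUU: Ā=122.5091, payoff=0.0000, prob=0.477983
Price = Σ prob·payoff / R^5 = 0.144501 / 1.469328 = 0.0983

price = 0.0983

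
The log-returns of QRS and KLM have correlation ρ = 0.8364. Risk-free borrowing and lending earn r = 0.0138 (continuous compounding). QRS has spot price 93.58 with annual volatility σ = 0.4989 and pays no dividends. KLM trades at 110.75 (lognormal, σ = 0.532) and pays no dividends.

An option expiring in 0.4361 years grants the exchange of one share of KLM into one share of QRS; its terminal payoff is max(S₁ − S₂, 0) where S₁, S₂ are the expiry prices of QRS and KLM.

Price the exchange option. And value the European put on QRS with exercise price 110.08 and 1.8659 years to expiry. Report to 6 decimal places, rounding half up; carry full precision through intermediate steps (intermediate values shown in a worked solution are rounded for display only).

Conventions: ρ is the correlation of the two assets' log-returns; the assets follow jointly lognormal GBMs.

σ_eff = √(σ₁² + σ₂² − 2ρσ₁σ₂) = √(0.4989² + 0.532² − 2·0.8364·0.4989·0.532) = 0.296546
d₁ = (ln(S₁/S₂) + (q₂ − q₁ + σ_eff²/2)T) / (σ_eff√T) = (ln(93.58/110.75) + (0.0 − 0.0 + 0.043970)·0.4361) / 0.195832 = -0.762302
d₂ = d₁ − σ_eff√T = -0.762302 − 0.195832 = -0.958135
N(d₁) = 0.222940,  N(d₂) = 0.168997
V = S₁·e^{−q₁T}·N(d₁) − S₂·e^{−q₂T}·N(d₂) = 20.862701 − 18.716458 = 2.146243
[vanilla: QRS put K=110.08]
σ√T = 0.4989·√1.8659 = 0.681487
d₁ = (ln(S/K) + (r+σ²/2)T) / (σ√T) = (ln(93.58/110.08) + (0.0138+0.4989²/2)·1.8659) / 0.681487 = (-0.162391 + 0.257962) / 0.681487 = 0.140239
d₂ = d₁ − σ√T = 0.140239 − 0.681487 = -0.541248
e^{−rT} = 0.974579
N(−d₁) = 0.444236,  N(−d₂) = 0.705832
price = K·e^{−rT}·N(−d₂) − S·N(−d₁) = 75.722816 − 41.571564 = 34.151253

exchange price = 2.146243
price(QRS put K=110.08) = 34.151253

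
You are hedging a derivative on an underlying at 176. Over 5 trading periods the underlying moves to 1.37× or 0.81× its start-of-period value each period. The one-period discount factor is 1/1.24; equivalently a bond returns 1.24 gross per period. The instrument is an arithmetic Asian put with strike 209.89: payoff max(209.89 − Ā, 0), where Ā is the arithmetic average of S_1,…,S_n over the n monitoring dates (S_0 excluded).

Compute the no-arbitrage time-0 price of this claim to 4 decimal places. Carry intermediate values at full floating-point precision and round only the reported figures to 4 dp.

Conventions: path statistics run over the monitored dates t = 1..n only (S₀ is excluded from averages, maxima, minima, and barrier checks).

Under the martingale measure an up-move has probability p* = 0.7679; value the claim as the probability-weighted average of per-path payoffs, discounted 5 periods at R = 1.24.
Enumerate all 2^5 = 32 price paths (U = up ×1.37, D = down ×0.81); each path with k up-moves has probability p*^k·(1−p*)^(5−k).
DDDDD: Ā=97.7394, payoff=112.1506, prob=0.000674
UDDDD: Ā=165.3123, payoff=44.5777, prob=0.002230
DUDDD: Ā=145.6003, payoff=64.2897, prob=0.002230
UUDDD: Ā=246.2622, payoff=0.0000, prob=0.007376
DDUDD: Ā=129.6335, payoff=80.2565, prob=0.002230
UDUDD: Ā=219.2567, payoff=0.0000, prob=0.007376
DUUDD: Ā=199.5447, payoff=10.3453, prob=0.007376
UUUDD: Ā=337.5016, payoff=0.0000, prob=0.024398
DDDUD: Ā=116.7005, payoff=93.1895, prob=0.002230
UDDUD: Ā=197.3823, payoff=12.5077, prob=0.007376
DUDUD: Ā=177.6703, payoff=32.2197, prob=0.007376
UUDUD: Ā=300.5041, payoff=0.0000, prob=0.024398
DDUUD: Ā=161.7036, payoff=48.1864, prob=0.007376
UDUUD: Ā=273.4987, payoff=0.0000, prob=0.024398
DUUUD: Ā=253.7867, payoff=0.0000, prob=0.024398
UUUUD: Ā=429.2442, payoff=0.0000, prob=0.080701
DDDDU: Ā=106.2247, payoff=103.6653, prob=0.002230
UDDDU: Ā=179.6641, payoff=30.2259, prob=0.007376
DUDDU: Ā=159.9521, payoff=49.9379, prob=0.007376
UUDDU: Ā=270.5362, payoff=0.0000, prob=0.024398
DDUDU: Ā=143.9853, payoff=65.9047, prob=0.007376
UDUDU: Ā=243.5308, payoff=0.0000, prob=0.024398
DUUDU: Ā=223.8188, payoff=0.0000, prob=0.024398
UUUDU: Ā=378.5577, payoff=0.0000, prob=0.080701
DDDUU: Ā=131.0523, payoff=78.8377, prob=0.007376
UDDUU: Ā=221.6564, payoff=0.0000, prob=0.024398
DUDUU: Ā=201.9444, payoff=7.9456, prob=0.024398
UUDUU: Ā=341.5602, payoff=0.0000, prob=0.080701
DDUUU: Ā=185.9776, payoff=23.9124, prob=0.024398
UDUUU: Ā=314.5548, payoff=0.0000, prob=0.080701
DUUUU: Ā=294.8428, payoff=0.0000, prob=0.080701
UUUUU: Ā=498.6847, payoff=0.0000, prob=0.266933
Price = Σ prob·payoff / R^5 = 4.134183 / 2.931625 = 1.4102

price = 1.4102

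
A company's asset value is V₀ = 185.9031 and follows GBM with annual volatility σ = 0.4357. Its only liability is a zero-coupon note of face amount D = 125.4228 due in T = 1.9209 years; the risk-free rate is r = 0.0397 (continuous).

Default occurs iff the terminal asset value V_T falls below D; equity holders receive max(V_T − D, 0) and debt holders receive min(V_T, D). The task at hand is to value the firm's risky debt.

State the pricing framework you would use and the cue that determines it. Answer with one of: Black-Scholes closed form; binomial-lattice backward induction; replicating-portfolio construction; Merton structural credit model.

framework: Merton structural credit model

Key observation: the asked-for credit quantity lives on the firm's capital structure — asset value, asset volatility, debt face 125.4228 — which is the structural model's domain.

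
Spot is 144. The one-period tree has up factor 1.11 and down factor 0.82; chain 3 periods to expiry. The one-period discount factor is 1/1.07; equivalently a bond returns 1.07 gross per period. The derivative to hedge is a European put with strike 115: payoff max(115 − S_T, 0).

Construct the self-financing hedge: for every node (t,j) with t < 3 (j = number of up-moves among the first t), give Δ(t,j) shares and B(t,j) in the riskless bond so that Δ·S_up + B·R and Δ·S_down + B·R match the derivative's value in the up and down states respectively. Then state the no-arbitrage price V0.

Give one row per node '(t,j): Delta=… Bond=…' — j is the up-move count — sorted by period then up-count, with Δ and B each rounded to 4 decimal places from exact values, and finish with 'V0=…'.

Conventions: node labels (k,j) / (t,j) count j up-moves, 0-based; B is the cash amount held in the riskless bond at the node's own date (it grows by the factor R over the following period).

The replicating-portfolio and risk-neutral prices coincide; use p* = (1.07−0.82)/(1.11−0.82) = 0.8621 for the latter.
Terminal payoffs: V(3,0)=35.6030, V(3,1)=7.5236, V(3,2)=0.0000, V(3,3)=0.0000
Node (2,0) S=96.8256: V=(p*·7.5236+(1−p*)·35.6030)/1.07=10.6510; Δ=(7.5236−35.6030)/(107.4764−79.3970)=-1.0000; B=V−Δ·S=107.4766
Node (2,1) S=131.0688: V=(p*·0.0000+(1−p*)·7.5236)/1.07=0.9698; Δ=(0.0000−7.5236)/(145.4864−107.4764)=-0.1979; B=V−Δ·S=26.9132
Node (2,2) S=177.4224: V=(p*·0.0000+(1−p*)·0.0000)/1.07=0.0000; Δ=(0.0000−0.0000)/(196.9389−145.4864)=0.0000; B=V−Δ·S=0.0000
Node (1,0) S=118.0800: V=(p*·0.9698+(1−p*)·10.6510)/1.07=2.1544; Δ=(0.9698−10.6510)/(131.0688−96.8256)=-0.2827; B=V−Δ·S=35.5378
Node (1,1) S=159.8400: V=(p*·0.0000+(1−p*)·0.9698)/1.07=0.1250; Δ=(0.0000−0.9698)/(177.4224−131.0688)=-0.0209; B=V−Δ·S=3.4693
Node (0,0) S=144.0000: V=(p*·0.1250+(1−p*)·2.1544)/1.07=0.3784; Δ=(0.1250−2.1544)/(159.8400−118.0800)=-0.0486; B=V−Δ·S=7.3762
As a check, the time-0 holding Δ(0,0)·S0 + B(0,0) comes to 0.3784 — exactly V0.

(0,0): Delta=-0.0486 Bond=7.3762
(1,0): Delta=-0.2827 Bond=35.5378
(1,1): Delta=-0.0209 Bond=3.4693
(2,0): Delta=-1.0000 Bond=107.4766
(2,1): Delta=-0.1979 Bond=26.9132
(2,2): Delta=0.0000 Bond=0.0000
V0=0.3784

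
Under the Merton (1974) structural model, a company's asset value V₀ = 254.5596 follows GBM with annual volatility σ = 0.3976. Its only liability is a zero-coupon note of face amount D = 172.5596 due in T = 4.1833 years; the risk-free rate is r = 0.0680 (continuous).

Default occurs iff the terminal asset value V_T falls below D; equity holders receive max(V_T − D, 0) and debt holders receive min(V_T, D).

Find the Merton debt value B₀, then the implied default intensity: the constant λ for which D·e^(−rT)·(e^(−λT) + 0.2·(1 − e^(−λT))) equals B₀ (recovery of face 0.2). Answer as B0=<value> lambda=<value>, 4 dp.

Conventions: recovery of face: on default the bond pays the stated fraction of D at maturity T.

Apply the equity-as-call identities (strike 172.5596, horizon 4.1833 years):
d₁ = [ln(V₀/D) + (r + σ²/2)T] / (σ√T)
   = [ln(254.5596/172.5596) + (0.0680 + 0.5·0.3976²)·4.1833] / (0.3976·√4.1833)
   = [0.388792 + 0.615124] / 0.813216 = 1.234502
d₂ = d₁ − σ√T = 1.234502 − 0.813216 = 0.421286
N(d₁) = 0.891492,  N(d₂) = 0.663227,  e^(−rT) = 0.752417
E₀ = V₀·N(d₁) − D·e^(−rT)·N(d₂)
   = 254.5596·0.891492 − 172.5596·0.752417·0.663227 = 140.826601
B₀ = V₀ − E₀ = 254.5596 − 140.826601 = 113.732999
e^(−λT) = (B₀·e^(rT)/D − 0.2)/(1 − 0.2) = (113.7330·1.329050/172.5596 − 0.2)/0.8 = 0.84496113
λ = −ln(0.84496113)/4.1833 = 0.040271

B0=113.7330 lambda=0.0403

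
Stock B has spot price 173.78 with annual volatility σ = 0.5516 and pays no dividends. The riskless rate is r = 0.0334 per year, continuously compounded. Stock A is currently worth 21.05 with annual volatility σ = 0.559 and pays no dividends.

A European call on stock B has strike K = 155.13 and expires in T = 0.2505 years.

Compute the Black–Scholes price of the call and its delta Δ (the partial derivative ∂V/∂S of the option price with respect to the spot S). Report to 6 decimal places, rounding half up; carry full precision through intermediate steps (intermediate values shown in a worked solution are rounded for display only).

σ√T = 0.5516·√0.2505 = 0.276076
d₁ = (ln(S/K) + (r+σ²/2)T) / (σ√T) = (ln(173.78/155.13) + (0.0334+0.5516²/2)·0.2505) / 0.276076 = (0.113527 + 0.046476) / 0.276076 = 0.579559
d₂ = d₁ − σ√T = 0.579559 − 0.276076 = 0.303484
e^{−rT} = 0.991668
N(d₁) = 0.718894,  N(d₂) = 0.619239
Call price V = S·N(d₁) − K·e^{−rT}·N(d₂) = 124.929418 − 95.262230 = 29.667188
Δ = N(d₁) = 0.718894

price = 29.667188
Δ = 0.718894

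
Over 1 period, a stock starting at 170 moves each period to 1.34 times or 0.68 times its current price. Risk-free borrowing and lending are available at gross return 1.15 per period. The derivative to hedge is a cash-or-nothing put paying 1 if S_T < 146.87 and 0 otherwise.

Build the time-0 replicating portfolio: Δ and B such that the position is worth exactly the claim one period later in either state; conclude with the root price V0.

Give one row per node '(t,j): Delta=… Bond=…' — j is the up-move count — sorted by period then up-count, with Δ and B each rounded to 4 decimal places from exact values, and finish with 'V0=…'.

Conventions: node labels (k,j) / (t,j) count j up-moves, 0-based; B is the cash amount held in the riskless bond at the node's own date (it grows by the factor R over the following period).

(0,0): Delta=-0.0089 Bond=1.7655
V0=0.2503

The replicating-portfolio and risk-neutral prices coincide; use p* = (1.15−0.68)/(1.34−0.68) = 0.7121 for the latter.
At maturity the claim pays: V(1,0)=1.0000, V(1,1)=0.0000
  t=0,j=0: stock 170.0000 → up 227.8000 (V=0.0000), down 115.6000 (V=1.0000). Price 0.2503; hedge Δ=-0.0089, bond B=1.7655.
Check: Δ(0,0)·S0 + B(0,0) = 0.2503 = V0.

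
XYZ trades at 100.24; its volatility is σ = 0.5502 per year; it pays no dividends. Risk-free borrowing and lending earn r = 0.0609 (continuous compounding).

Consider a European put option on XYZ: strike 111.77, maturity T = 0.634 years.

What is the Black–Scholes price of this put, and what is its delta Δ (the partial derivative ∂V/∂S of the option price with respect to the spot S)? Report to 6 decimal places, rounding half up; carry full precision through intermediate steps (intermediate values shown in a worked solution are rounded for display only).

σ√T = 0.5502·√0.634 = 0.438092
d₁ = (ln(S/K) + (r+σ²/2)T) / (σ√T) = (ln(100.24/111.77) + (0.0609+0.5502²/2)·0.634) / 0.438092 = (-0.108876 + 0.134573) / 0.438092 = 0.058657
d₂ = d₁ − σ√T = 0.058657 − 0.438092 = -0.379435
e^{−rT} = 0.962125
N(−d₁) = 0.476613,  N(−d₂) = 0.647818
Put price V = K·e^{−rT}·N(−d₂) − S·N(−d₁) = 69.664204 − 47.775669 = 21.888535
Δ = −N(−d₁) = -0.476613

price = 21.888535
Δ = -0.476613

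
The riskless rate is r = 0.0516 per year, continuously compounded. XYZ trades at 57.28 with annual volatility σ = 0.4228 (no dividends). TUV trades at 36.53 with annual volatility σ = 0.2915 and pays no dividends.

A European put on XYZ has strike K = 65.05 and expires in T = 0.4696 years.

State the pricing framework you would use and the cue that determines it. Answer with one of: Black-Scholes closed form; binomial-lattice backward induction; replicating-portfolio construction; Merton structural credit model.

framework: Black-Scholes closed form

Key observation: the strike-65.05 put on XYZ is European-exercise on a continuously-modelled lognormal underlying, so its value is a single closed-form evaluation.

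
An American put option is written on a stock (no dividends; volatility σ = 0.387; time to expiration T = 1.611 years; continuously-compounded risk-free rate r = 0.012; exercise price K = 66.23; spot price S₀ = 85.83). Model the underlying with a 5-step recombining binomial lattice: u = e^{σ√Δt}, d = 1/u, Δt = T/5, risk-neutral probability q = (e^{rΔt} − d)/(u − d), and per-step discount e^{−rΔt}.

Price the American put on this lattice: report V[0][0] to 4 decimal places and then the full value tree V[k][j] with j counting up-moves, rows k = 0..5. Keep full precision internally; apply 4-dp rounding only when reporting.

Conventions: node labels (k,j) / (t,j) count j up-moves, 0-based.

price = 6.1294
tree:
6.1294
9.6827 1.9092
14.8845 3.5106 0.0000
22.0005 6.4551 0.0000 0.0000
30.5824 11.8694 0.0000 0.0000 0.0000
37.6127 21.8249 0.0000 0.0000 0.0000 0.0000

Δt=0.32220  u=1.24567  d=0.80278  q=0.45405  discount=0.99614
step 5 (expiry): payoffs max(K−S,0) = 37.6127 21.8249 0.0000 0.0000 0.0000 0.0000
k=4: (k=4,j=0): S=35.6476, K−S=30.5824, hold=30.3268 ⇒ V=30.5824 exercise | (k=4,j=1): S=55.3140, K−S=10.9160, hold=11.8694 ⇒ V=11.8694 continue | (k=4,j=2): S=85.8300, K−S=0.0000, hold=0.0000 ⇒ V=0.0000 continue | (k=4,j=3): S=133.1813, K−S=0.0000, hold=0.0000 ⇒ V=0.0000 continue | (k=4,j=4): S=206.6558, K−S=0.0000, hold=0.0000 ⇒ V=0.0000 continue
k=3: (k=3,j=0): S=44.4051, K−S=21.8249, hold=22.0005 ⇒ V=22.0005 continue | (k=3,j=1): S=68.9028, K−S=0.0000, hold=6.4551 ⇒ V=6.4551 continue | (k=3,j=2): S=106.9156, K−S=0.0000, hold=0.0000 ⇒ V=0.0000 continue | (k=3,j=3): S=165.8997, K−S=0.0000, hold=0.0000 ⇒ V=0.0000 continue
k=2: (k=2,j=0): S=55.3140, K−S=10.9160, hold=14.8845 ⇒ V=14.8845 continue | (k=2,j=1): S=85.8300, K−S=0.0000, hold=3.5106 ⇒ V=3.5106 continue | (k=2,j=2): S=133.1813, K−S=0.0000, hold=0.0000 ⇒ V=0.0000 continue
k=1: (k=1,j=0): S=68.9028, K−S=0.0000, hold=9.6827 ⇒ V=9.6827 continue | (k=1,j=1): S=106.9156, K−S=0.0000, hold=1.9092 ⇒ V=1.9092 continue
k=0: (k=0,j=0): S=85.8300, K−S=0.0000, hold=6.1294 ⇒ V=6.1294 continue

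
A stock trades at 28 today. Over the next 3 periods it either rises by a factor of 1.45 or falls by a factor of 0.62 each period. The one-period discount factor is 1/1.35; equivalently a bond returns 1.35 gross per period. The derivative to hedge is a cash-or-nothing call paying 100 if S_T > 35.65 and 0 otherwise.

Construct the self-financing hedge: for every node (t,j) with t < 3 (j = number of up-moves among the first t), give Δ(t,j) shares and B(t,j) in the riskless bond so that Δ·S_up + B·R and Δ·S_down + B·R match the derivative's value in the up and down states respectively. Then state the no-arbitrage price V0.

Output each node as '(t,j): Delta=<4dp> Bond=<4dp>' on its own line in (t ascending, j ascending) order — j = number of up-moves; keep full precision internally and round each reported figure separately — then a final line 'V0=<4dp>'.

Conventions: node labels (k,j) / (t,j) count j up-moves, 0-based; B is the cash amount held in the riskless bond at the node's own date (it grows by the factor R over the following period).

Risk-neutral probability p* = (R−d)/(u−d) = (1.35−0.62)/(1.45−0.62) = 0.8795.
Terminal payoffs: V(3,0)=0.0000, V(3,1)=0.0000, V(3,2)=100.0000, V(3,3)=100.0000
Node (2,0) S=10.7632: V=(p*·0.0000+(1−p*)·0.0000)/1.35=0.0000; Δ=(0.0000−0.0000)/(15.6066−6.6732)=0.0000; B=V−Δ·S=0.0000
Node (2,1) S=25.1720: V=(p*·100.0000+(1−p*)·0.0000)/1.35=65.1495; Δ=(100.0000−0.0000)/(36.4994−15.6066)=4.7863; B=V−Δ·S=-55.3324
Node (2,2) S=58.8700: V=(p*·100.0000+(1−p*)·100.0000)/1.35=74.0741; Δ=(100.0000−100.0000)/(85.3615−36.4994)=0.0000; B=V−Δ·S=74.0741
Node (1,0) S=17.3600: V=(p*·65.1495+(1−p*)·0.0000)/1.35=42.4446; Δ=(65.1495−0.0000)/(25.1720−10.7632)=4.5215; B=V−Δ·S=-36.0488
Node (1,1) S=40.6000: V=(p*·74.0741+(1−p*)·65.1495)/1.35=54.0732; Δ=(74.0741−65.1495)/(58.8700−25.1720)=0.2648; B=V−Δ·S=43.3207
Node (0,0) S=28.0000: V=(p*·54.0732+(1−p*)·42.4446)/1.35=39.0164; Δ=(54.0732−42.4446)/(40.6000−17.3600)=0.5004; B=V−Δ·S=25.0060
Check: Δ(0,0)·S0 + B(0,0) = 39.0164 = V0.

(0,0): Delta=0.5004 Bond=25.0060
(1,0): Delta=4.5215 Bond=-36.0488
(1,1): Delta=0.2648 Bond=43.3207
(2,0): Delta=0.0000 Bond=0.0000
(2,1): Delta=4.7863 Bond=-55.3324
(2,2): Delta=0.0000 Bond=74.0741
V0=39.0164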